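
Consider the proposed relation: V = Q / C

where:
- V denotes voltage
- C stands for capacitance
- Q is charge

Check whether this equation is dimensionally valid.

Yes

V (voltage) has dimensions [I^-1 L^2 M T^-3].
C (capacitance) has dimensions [I^2 L^-2 M^-1 T^4].
Q (charge) has dimensions [I T].

Left side: [I^-1 L^2 M T^-3]
Right side: [I^-1 L^2 M T^-3]

Both sides have the same dimensions, so the equation is dimensionally consistent.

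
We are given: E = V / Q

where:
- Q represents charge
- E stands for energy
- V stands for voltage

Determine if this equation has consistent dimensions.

No

Q (charge) has dimensions [I T].
E (energy) has dimensions [L^2 M T^-2].
V (voltage) has dimensions [I^-1 L^2 M T^-3].

Left side: [L^2 M T^-2]
Right side: [I^-2 L^2 M T^-4]

The two sides have different dimensions, so the equation is NOT dimensionally consistent.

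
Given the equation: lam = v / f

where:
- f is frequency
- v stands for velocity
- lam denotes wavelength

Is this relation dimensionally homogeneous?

Yes

f (frequency) has dimensions [T^-1].
v (velocity) has dimensions [L T^-1].
lam (wavelength) has dimensions [L].

Left side: [L]
Right side: [L]

Both sides have the same dimensions, so the equation is dimensionally consistent.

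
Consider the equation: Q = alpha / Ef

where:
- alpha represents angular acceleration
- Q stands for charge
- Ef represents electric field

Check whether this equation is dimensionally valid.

No

alpha (angular acceleration) has dimensions [T^-2].
Q (charge) has dimensions [I T].
Ef (electric field) has dimensions [I^-1 L M T^-3].

Left side: [I T]
Right side: [I L^-1 M^-1 T]

The two sides have different dimensions, so the equation is NOT dimensionally consistent.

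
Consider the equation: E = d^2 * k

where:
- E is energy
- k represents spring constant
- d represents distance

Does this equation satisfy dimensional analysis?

Yes

E (energy) has dimensions [L^2 M T^-2].
k (spring constant) has dimensions [M T^-2].
d (distance) has dimensions [L].

Left side: [L^2 M T^-2]
Right side: [L^2 M T^-2]

Both sides have the same dimensions, so the equation is dimensionally consistent.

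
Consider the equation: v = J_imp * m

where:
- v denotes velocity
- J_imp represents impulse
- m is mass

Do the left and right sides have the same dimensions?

No

v (velocity) has dimensions [L T^-1].
J_imp (impulse) has dimensions [L M T^-1].
m (mass) has dimensions [M].

Left side: [L T^-1]
Right side: [L M^2 T^-1]

The two sides have different dimensions, so the equation is NOT dimensionally consistent.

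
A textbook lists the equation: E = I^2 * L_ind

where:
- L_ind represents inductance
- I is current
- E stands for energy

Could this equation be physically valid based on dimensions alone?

Yes

L_ind (inductance) has dimensions [I^-2 L^2 M T^-2].
I (current) has dimensions [I].
E (energy) has dimensions [L^2 M T^-2].

Left side: [L^2 M T^-2]
Right side: [L^2 M T^-2]

Both sides have the same dimensions, so the equation is dimensionally consistent.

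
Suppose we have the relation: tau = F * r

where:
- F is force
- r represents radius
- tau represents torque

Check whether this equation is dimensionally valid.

Yes

F (force) has dimensions [L M T^-2].
r (radius) has dimensions [L].
tau (torque) has dimensions [L^2 M T^-2].

Left side: [L^2 M T^-2]
Right side: [L^2 M T^-2]

Both sides have the same dimensions, so the equation is dimensionally consistent.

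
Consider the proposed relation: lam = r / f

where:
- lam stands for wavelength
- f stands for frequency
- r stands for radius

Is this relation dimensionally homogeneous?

No

lam (wavelength) has dimensions [L].
f (frequency) has dimensions [T^-1].
r (radius) has dimensions [L].

Left side: [L]
Right side: [L T]

The two sides have different dimensions, so the equation is NOT dimensionally consistent.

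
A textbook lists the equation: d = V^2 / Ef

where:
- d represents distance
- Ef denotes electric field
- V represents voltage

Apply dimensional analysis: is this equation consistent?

No

d (distance) has dimensions [L].
Ef (electric field) has dimensions [I^-1 L M T^-3].
V (voltage) has dimensions [I^-1 L^2 M T^-3].

Left side: [L]
Right side: [I^-1 L^3 M T^-3]

The two sides have different dimensions, so the equation is NOT dimensionally consistent.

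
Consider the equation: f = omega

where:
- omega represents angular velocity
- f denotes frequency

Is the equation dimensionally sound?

Yes

omega (angular velocity) has dimensions [T^-1].
f (frequency) has dimensions [T^-1].

Left side: [T^-1]
Right side: [T^-1]

Both sides have the same dimensions, so the equation is dimensionally consistent.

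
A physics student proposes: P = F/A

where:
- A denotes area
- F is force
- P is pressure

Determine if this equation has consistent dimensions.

Yes

A (area) has dimensions [L^2].
F (force) has dimensions [L M T^-2].
P (pressure) has dimensions [L^-1 M T^-2].

Left side: [L^-1 M T^-2]
Right side: [L^-1 M T^-2]

Both sides have the same dimensions, so the equation is dimensionally consistent.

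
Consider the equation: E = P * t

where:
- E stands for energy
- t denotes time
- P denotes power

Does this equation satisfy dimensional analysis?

Yes

E (energy) has dimensions [L^2 M T^-2].
t (time) has dimensions [T].
P (power) has dimensions [L^2 M T^-3].

Left side: [L^2 M T^-2]
Right side: [L^2 M T^-2]

Both sides have the same dimensions, so the equation is dimensionally consistent.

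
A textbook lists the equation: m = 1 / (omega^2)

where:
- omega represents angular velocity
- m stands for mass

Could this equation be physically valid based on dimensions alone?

No

omega (angular velocity) has dimensions [T^-1].
m (mass) has dimensions [M].

Left side: [M]
Right side: [T^2]

The two sides have different dimensions, so the equation is NOT dimensionally consistent.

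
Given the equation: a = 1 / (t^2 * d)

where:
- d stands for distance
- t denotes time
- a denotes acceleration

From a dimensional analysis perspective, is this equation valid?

No

d (distance) has dimensions [L].
t (time) has dimensions [T].
a (acceleration) has dimensions [L T^-2].

Left side: [L T^-2]
Right side: [L^-1 T^-2]

The two sides have different dimensions, so the equation is NOT dimensionally consistent.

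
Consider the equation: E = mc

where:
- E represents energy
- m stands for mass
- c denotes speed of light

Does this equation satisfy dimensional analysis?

No

E (energy) has dimensions [L^2 M T^-2].
m (mass) has dimensions [M].
c (speed of light) has dimensions [L T^-1].

Left side: [L^2 M T^-2]
Right side: [L M T^-1]

The two sides have different dimensions, so the equation is NOT dimensionally consistent.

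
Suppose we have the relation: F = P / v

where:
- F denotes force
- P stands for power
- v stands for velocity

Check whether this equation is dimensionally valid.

Yes

F (force) has dimensions [L M T^-2].
P (power) has dimensions [L^2 M T^-3].
v (velocity) has dimensions [L T^-1].

Left side: [L M T^-2]
Right side: [L M T^-2]

Both sides have the same dimensions, so the equation is dimensionally consistent.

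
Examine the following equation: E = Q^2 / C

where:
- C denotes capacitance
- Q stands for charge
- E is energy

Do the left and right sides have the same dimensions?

Yes

C (capacitance) has dimensions [I^2 L^-2 M^-1 T^4].
Q (charge) has dimensions [I T].
E (energy) has dimensions [L^2 M T^-2].

Left side: [L^2 M T^-2]
Right side: [L^2 M T^-2]

Both sides have the same dimensions, so the equation is dimensionally consistent.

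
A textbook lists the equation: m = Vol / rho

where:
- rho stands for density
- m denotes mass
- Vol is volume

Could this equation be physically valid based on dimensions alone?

No

rho (density) has dimensions [L^-3 M].
m (mass) has dimensions [M].
Vol (volume) has dimensions [L^3].

Left side: [M]
Right side: [L^6 M^-1]

The two sides have different dimensions, so the equation is NOT dimensionally consistent.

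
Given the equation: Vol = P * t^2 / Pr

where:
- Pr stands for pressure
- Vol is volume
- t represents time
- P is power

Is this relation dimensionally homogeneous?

No

Pr (pressure) has dimensions [L^-1 M T^-2].
Vol (volume) has dimensions [L^3].
t (time) has dimensions [T].
P (power) has dimensions [L^2 M T^-3].

Left side: [L^3]
Right side: [L^3 T]

The two sides have different dimensions, so the equation is NOT dimensionally consistent.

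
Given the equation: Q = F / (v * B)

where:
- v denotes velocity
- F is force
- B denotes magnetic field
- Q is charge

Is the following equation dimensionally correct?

Yes

v (velocity) has dimensions [L T^-1].
F (force) has dimensions [L M T^-2].
B (magnetic field) has dimensions [I^-1 M T^-2].
Q (charge) has dimensions [I T].

Left side: [I T]
Right side: [I T]

Both sides have the same dimensions, so the equation is dimensionally consistent.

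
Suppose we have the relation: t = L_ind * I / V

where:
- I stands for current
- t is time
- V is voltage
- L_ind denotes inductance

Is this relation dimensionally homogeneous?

Yes

I (current) has dimensions [I].
t (time) has dimensions [T].
V (voltage) has dimensions [I^-1 L^2 M T^-3].
L_ind (inductance) has dimensions [I^-2 L^2 M T^-2].

Left side: [T]
Right side: [T]

Both sides have the same dimensions, so the equation is dimensionally consistent.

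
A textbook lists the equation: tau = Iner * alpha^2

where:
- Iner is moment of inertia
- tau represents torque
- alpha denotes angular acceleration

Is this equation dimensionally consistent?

No

Iner (moment of inertia) has dimensions [L^2 M].
tau (torque) has dimensions [L^2 M T^-2].
alpha (angular acceleration) has dimensions [T^-2].

Left side: [L^2 M T^-2]
Right side: [L^2 M T^-4]

The two sides have different dimensions, so the equation is NOT dimensionally consistent.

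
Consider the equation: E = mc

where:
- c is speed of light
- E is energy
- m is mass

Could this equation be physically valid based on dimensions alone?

No

c (speed of light) has dimensions [L T^-1].
E (energy) has dimensions [L^2 M T^-2].
m (mass) has dimensions [M].

Left side: [L^2 M T^-2]
Right side: [L M T^-1]

The two sides have different dimensions, so the equation is NOT dimensionally consistent.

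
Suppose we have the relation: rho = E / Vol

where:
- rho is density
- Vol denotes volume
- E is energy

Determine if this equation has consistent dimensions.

No

rho (density) has dimensions [L^-3 M].
Vol (volume) has dimensions [L^3].
E (energy) has dimensions [L^2 M T^-2].

Left side: [L^-3 M]
Right side: [L^-1 M T^-2]

The two sides have different dimensions, so the equation is NOT dimensionally consistent.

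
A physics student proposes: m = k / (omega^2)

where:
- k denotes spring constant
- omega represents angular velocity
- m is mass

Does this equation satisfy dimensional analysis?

Yes

k (spring constant) has dimensions [M T^-2].
omega (angular velocity) has dimensions [T^-1].
m (mass) has dimensions [M].

Left side: [M]
Right side: [M]

Both sides have the same dimensions, so the equation is dimensionally consistent.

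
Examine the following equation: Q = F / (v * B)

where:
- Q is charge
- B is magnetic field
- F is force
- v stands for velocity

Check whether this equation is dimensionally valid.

Yes

Q (charge) has dimensions [I T].
B (magnetic field) has dimensions [I^-1 M T^-2].
F (force) has dimensions [L M T^-2].
v (velocity) has dimensions [L T^-1].

Left side: [I T]
Right side: [I T]

Both sides have the same dimensions, so the equation is dimensionally consistent.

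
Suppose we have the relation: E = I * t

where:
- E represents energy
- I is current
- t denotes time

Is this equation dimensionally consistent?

No

E (energy) has dimensions [L^2 M T^-2].
I (current) has dimensions [I].
t (time) has dimensions [T].

Left side: [L^2 M T^-2]
Right side: [I T]

The two sides have different dimensions, so the equation is NOT dimensionally consistent.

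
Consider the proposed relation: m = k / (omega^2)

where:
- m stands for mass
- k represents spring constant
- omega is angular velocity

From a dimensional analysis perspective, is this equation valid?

Yes

m (mass) has dimensions [M].
k (spring constant) has dimensions [M T^-2].
omega (angular velocity) has dimensions [T^-1].

Left side: [M]
Right side: [M]

Both sides have the same dimensions, so the equation is dimensionally consistent.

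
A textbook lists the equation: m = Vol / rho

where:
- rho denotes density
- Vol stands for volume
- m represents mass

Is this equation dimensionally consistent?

No

rho (density) has dimensions [L^-3 M].
Vol (volume) has dimensions [L^3].
m (mass) has dimensions [M].

Left side: [M]
Right side: [L^6 M^-1]

The two sides have different dimensions, so the equation is NOT dimensionally consistent.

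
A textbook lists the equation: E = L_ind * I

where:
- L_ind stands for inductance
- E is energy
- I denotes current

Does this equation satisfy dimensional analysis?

No

L_ind (inductance) has dimensions [I^-2 L^2 M T^-2].
E (energy) has dimensions [L^2 M T^-2].
I (current) has dimensions [I].

Left side: [L^2 M T^-2]
Right side: [I^-1 L^2 M T^-2]

The two sides have different dimensions, so the equation is NOT dimensionally consistent.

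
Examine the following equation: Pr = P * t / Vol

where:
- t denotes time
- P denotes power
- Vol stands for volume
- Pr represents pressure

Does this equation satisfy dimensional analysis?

Yes

t (time) has dimensions [T].
P (power) has dimensions [L^2 M T^-3].
Vol (volume) has dimensions [L^3].
Pr (pressure) has dimensions [L^-1 M T^-2].

Left side: [L^-1 M T^-2]
Right side: [L^-1 M T^-2]

Both sides have the same dimensions, so the equation is dimensionally consistent.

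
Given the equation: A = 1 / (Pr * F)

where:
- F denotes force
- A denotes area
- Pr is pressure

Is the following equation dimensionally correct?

No

F (force) has dimensions [L M T^-2].
A (area) has dimensions [L^2].
Pr (pressure) has dimensions [L^-1 M T^-2].

Left side: [L^2]
Right side: [M^-2 T^4]

The two sides have different dimensions, so the equation is NOT dimensionally consistent.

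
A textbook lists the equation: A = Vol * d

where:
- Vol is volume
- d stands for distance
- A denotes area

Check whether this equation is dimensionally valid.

No

Vol (volume) has dimensions [L^3].
d (distance) has dimensions [L].
A (area) has dimensions [L^2].

Left side: [L^2]
Right side: [L^4]

The two sides have different dimensions, so the equation is NOT dimensionally consistent.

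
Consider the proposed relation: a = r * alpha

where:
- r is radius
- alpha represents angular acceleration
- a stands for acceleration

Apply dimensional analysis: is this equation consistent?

Yes

r (radius) has dimensions [L].
alpha (angular acceleration) has dimensions [T^-2].
a (acceleration) has dimensions [L T^-2].

Left side: [L T^-2]
Right side: [L T^-2]

Both sides have the same dimensions, so the equation is dimensionally consistent.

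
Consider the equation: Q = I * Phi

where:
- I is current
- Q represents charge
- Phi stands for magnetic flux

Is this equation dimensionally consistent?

No

I (current) has dimensions [I].
Q (charge) has dimensions [I T].
Phi (magnetic flux) has dimensions [I^-1 L^2 M T^-2].

Left side: [I T]
Right side: [L^2 M T^-2]

The two sides have different dimensions, so the equation is NOT dimensionally consistent.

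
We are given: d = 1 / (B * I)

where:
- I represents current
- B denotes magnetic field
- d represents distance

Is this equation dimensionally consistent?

No

I (current) has dimensions [I].
B (magnetic field) has dimensions [I^-1 M T^-2].
d (distance) has dimensions [L].

Left side: [L]
Right side: [M^-1 T^2]

The two sides have different dimensions, so the equation is NOT dimensionally consistent.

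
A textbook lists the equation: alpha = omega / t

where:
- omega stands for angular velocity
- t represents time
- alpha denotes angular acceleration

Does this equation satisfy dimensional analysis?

Yes

omega (angular velocity) has dimensions [T^-1].
t (time) has dimensions [T].
alpha (angular acceleration) has dimensions [T^-2].

Left side: [T^-2]
Right side: [T^-2]

Both sides have the same dimensions, so the equation is dimensionally consistent.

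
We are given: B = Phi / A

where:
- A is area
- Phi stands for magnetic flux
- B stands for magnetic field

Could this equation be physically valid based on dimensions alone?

Yes

A (area) has dimensions [L^2].
Phi (magnetic flux) has dimensions [I^-1 L^2 M T^-2].
B (magnetic field) has dimensions [I^-1 M T^-2].

Left side: [I^-1 M T^-2]
Right side: [I^-1 M T^-2]

Both sides have the same dimensions, so the equation is dimensionally consistent.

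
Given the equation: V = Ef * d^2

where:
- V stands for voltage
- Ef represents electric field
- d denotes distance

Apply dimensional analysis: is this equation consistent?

No

V (voltage) has dimensions [I^-1 L^2 M T^-3].
Ef (electric field) has dimensions [I^-1 L M T^-3].
d (distance) has dimensions [L].

Left side: [I^-1 L^2 M T^-3]
Right side: [I^-1 L^3 M T^-3]

The two sides have different dimensions, so the equation is NOT dimensionally consistent.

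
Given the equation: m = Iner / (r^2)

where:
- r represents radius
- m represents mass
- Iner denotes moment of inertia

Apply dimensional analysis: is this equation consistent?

Yes

r (radius) has dimensions [L].
m (mass) has dimensions [M].
Iner (moment of inertia) has dimensions [L^2 M].

Left side: [M]
Right side: [M]

Both sides have the same dimensions, so the equation is dimensionally consistent.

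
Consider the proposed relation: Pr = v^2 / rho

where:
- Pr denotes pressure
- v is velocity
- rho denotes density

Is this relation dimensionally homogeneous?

No

Pr (pressure) has dimensions [L^-1 M T^-2].
v (velocity) has dimensions [L T^-1].
rho (density) has dimensions [L^-3 M].

Left side: [L^-1 M T^-2]
Right side: [L^5 M^-1 T^-2]

The two sides have different dimensions, so the equation is NOT dimensionally consistent.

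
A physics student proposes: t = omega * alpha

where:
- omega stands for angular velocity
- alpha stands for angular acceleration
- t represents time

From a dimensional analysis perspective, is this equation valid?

No

omega (angular velocity) has dimensions [T^-1].
alpha (angular acceleration) has dimensions [T^-2].
t (time) has dimensions [T].

Left side: [T]
Right side: [T^-3]

The two sides have different dimensions, so the equation is NOT dimensionally consistent.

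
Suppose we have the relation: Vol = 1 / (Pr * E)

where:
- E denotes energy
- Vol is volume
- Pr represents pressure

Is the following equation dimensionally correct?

No

E (energy) has dimensions [L^2 M T^-2].
Vol (volume) has dimensions [L^3].
Pr (pressure) has dimensions [L^-1 M T^-2].

Left side: [L^3]
Right side: [L^-1 M^-2 T^4]

The two sides have different dimensions, so the equation is NOT dimensionally consistent.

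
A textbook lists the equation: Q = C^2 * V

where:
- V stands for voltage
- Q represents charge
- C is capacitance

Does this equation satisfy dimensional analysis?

No

V (voltage) has dimensions [I^-1 L^2 M T^-3].
Q (charge) has dimensions [I T].
C (capacitance) has dimensions [I^2 L^-2 M^-1 T^4].

Left side: [I T]
Right side: [I^3 L^-2 M^-1 T^5]

The two sides have different dimensions, so the equation is NOT dimensionally consistent.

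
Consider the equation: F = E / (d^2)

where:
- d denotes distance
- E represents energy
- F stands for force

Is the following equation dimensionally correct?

No

d (distance) has dimensions [L].
E (energy) has dimensions [L^2 M T^-2].
F (force) has dimensions [L M T^-2].

Left side: [L M T^-2]
Right side: [M T^-2]

The two sides have different dimensions, so the equation is NOT dimensionally consistent.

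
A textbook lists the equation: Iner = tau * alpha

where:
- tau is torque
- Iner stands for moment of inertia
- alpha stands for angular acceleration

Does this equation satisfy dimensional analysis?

No

tau (torque) has dimensions [L^2 M T^-2].
Iner (moment of inertia) has dimensions [L^2 M].
alpha (angular acceleration) has dimensions [T^-2].

Left side: [L^2 M]
Right side: [L^2 M T^-4]

The two sides have different dimensions, so the equation is NOT dimensionally consistent.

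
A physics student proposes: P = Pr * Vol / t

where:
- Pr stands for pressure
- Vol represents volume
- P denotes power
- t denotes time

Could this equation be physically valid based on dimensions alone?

Yes

Pr (pressure) has dimensions [L^-1 M T^-2].
Vol (volume) has dimensions [L^3].
P (power) has dimensions [L^2 M T^-3].
t (time) has dimensions [T].

Left side: [L^2 M T^-3]
Right side: [L^2 M T^-3]

Both sides have the same dimensions, so the equation is dimensionally consistent.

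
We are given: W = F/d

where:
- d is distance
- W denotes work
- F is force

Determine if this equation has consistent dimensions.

No

d (distance) has dimensions [L].
W (work) has dimensions [L^2 M T^-2].
F (force) has dimensions [L M T^-2].

Left side: [L^2 M T^-2]
Right side: [M T^-2]

The two sides have different dimensions, so the equation is NOT dimensionally consistent.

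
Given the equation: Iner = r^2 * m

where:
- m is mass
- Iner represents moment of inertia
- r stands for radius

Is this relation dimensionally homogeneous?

Yes

m (mass) has dimensions [M].
Iner (moment of inertia) has dimensions [L^2 M].
r (radius) has dimensions [L].

Left side: [L^2 M]
Right side: [L^2 M]

Both sides have the same dimensions, so the equation is dimensionally consistent.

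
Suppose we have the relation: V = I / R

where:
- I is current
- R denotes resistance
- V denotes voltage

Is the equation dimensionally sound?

No

I (current) has dimensions [I].
R (resistance) has dimensions [I^-2 L^2 M T^-3].
V (voltage) has dimensions [I^-1 L^2 M T^-3].

Left side: [I^-1 L^2 M T^-3]
Right side: [I^3 L^-2 M^-1 T^3]

The two sides have different dimensions, so the equation is NOT dimensionally consistent.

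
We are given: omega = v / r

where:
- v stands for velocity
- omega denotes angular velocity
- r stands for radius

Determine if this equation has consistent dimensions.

Yes

v (velocity) has dimensions [L T^-1].
omega (angular velocity) has dimensions [T^-1].
r (radius) has dimensions [L].

Left side: [T^-1]
Right side: [T^-1]

Both sides have the same dimensions, so the equation is dimensionally consistent.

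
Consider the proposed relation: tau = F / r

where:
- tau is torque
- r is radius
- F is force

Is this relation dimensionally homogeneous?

No

tau (torque) has dimensions [L^2 M T^-2].
r (radius) has dimensions [L].
F (force) has dimensions [L M T^-2].

Left side: [L^2 M T^-2]
Right side: [M T^-2]

The two sides have different dimensions, so the equation is NOT dimensionally consistent.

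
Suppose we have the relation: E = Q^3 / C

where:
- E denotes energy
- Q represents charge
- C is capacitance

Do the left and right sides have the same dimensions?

No

E (energy) has dimensions [L^2 M T^-2].
Q (charge) has dimensions [I T].
C (capacitance) has dimensions [I^2 L^-2 M^-1 T^4].

Left side: [L^2 M T^-2]
Right side: [I L^2 M T^-1]

The two sides have different dimensions, so the equation is NOT dimensionally consistent.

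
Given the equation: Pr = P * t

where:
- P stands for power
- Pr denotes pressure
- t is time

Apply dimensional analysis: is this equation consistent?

No

P (power) has dimensions [L^2 M T^-3].
Pr (pressure) has dimensions [L^-1 M T^-2].
t (time) has dimensions [T].

Left side: [L^-1 M T^-2]
Right side: [L^2 M T^-2]

The two sides have different dimensions, so the equation is NOT dimensionally consistent.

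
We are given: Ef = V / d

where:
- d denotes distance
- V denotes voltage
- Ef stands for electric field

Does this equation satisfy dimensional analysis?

Yes

d (distance) has dimensions [L].
V (voltage) has dimensions [I^-1 L^2 M T^-3].
Ef (electric field) has dimensions [I^-1 L M T^-3].

Left side: [I^-1 L M T^-3]
Right side: [I^-1 L M T^-3]

Both sides have the same dimensions, so the equation is dimensionally consistent.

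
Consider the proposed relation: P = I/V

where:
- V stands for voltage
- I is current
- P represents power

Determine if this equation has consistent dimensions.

No

V (voltage) has dimensions [I^-1 L^2 M T^-3].
I (current) has dimensions [I].
P (power) has dimensions [L^2 M T^-3].

Left side: [L^2 M T^-3]
Right side: [I^2 L^-2 M^-1 T^3]

The two sides have different dimensions, so the equation is NOT dimensionally consistent.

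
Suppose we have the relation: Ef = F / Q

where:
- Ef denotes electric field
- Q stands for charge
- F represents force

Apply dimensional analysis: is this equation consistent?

Yes

Ef (electric field) has dimensions [I^-1 L M T^-3].
Q (charge) has dimensions [I T].
F (force) has dimensions [L M T^-2].

Left side: [I^-1 L M T^-3]
Right side: [I^-1 L M T^-3]

Both sides have the same dimensions, so the equation is dimensionally consistent.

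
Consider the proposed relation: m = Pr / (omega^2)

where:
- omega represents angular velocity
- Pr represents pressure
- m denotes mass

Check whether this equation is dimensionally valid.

No

omega (angular velocity) has dimensions [T^-1].
Pr (pressure) has dimensions [L^-1 M T^-2].
m (mass) has dimensions [M].

Left side: [M]
Right side: [L^-1 M]

The two sides have different dimensions, so the equation is NOT dimensionally consistent.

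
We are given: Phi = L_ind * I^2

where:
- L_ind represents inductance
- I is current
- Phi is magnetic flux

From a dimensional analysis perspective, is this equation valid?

No

L_ind (inductance) has dimensions [I^-2 L^2 M T^-2].
I (current) has dimensions [I].
Phi (magnetic flux) has dimensions [I^-1 L^2 M T^-2].

Left side: [I^-1 L^2 M T^-2]
Right side: [L^2 M T^-2]

The two sides have different dimensions, so the equation is NOT dimensionally consistent.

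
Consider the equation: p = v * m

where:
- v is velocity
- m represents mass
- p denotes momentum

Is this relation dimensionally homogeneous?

Yes

v (velocity) has dimensions [L T^-1].
m (mass) has dimensions [M].
p (momentum) has dimensions [L M T^-1].

Left side: [L M T^-1]
Right side: [L M T^-1]

Both sides have the same dimensions, so the equation is dimensionally consistent.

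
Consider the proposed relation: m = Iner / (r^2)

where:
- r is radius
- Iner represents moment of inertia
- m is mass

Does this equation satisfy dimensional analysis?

Yes

r (radius) has dimensions [L].
Iner (moment of inertia) has dimensions [L^2 M].
m (mass) has dimensions [M].

Left side: [M]
Right side: [M]

Both sides have the same dimensions, so the equation is dimensionally consistent.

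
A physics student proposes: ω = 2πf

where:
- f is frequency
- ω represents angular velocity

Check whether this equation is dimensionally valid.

Yes

f (frequency) has dimensions [T^-1].
ω (angular velocity) has dimensions [T^-1].

Left side: [T^-1]
Right side: [T^-1]

Both sides have the same dimensions, so the equation is dimensionally consistent.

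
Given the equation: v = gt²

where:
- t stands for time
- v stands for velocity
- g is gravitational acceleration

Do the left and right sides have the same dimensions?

No

t (time) has dimensions [T].
v (velocity) has dimensions [L T^-1].
g (gravitational acceleration) has dimensions [L T^-2].

Left side: [L T^-1]
Right side: [L]

The two sides have different dimensions, so the equation is NOT dimensionally consistent.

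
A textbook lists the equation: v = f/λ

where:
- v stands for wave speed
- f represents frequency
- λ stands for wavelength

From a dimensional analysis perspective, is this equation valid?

No

v (wave speed) has dimensions [L T^-1].
f (frequency) has dimensions [T^-1].
λ (wavelength) has dimensions [L].

Left side: [L T^-1]
Right side: [L^-1 T^-1]

The two sides have different dimensions, so the equation is NOT dimensionally consistent.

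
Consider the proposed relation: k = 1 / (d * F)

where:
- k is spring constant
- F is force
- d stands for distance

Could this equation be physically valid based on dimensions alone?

No

k (spring constant) has dimensions [M T^-2].
F (force) has dimensions [L M T^-2].
d (distance) has dimensions [L].

Left side: [M T^-2]
Right side: [L^-2 M^-1 T^2]

The two sides have different dimensions, so the equation is NOT dimensionally consistent.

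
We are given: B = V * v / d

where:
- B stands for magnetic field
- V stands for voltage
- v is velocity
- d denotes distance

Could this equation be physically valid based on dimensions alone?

No

B (magnetic field) has dimensions [I^-1 M T^-2].
V (voltage) has dimensions [I^-1 L^2 M T^-3].
v (velocity) has dimensions [L T^-1].
d (distance) has dimensions [L].

Left side: [I^-1 M T^-2]
Right side: [I^-1 L^2 M T^-4]

The two sides have different dimensions, so the equation is NOT dimensionally consistent.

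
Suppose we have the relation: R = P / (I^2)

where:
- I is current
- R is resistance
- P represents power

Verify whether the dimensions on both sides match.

Yes

I (current) has dimensions [I].
R (resistance) has dimensions [I^-2 L^2 M T^-3].
P (power) has dimensions [L^2 M T^-3].

Left side: [I^-2 L^2 M T^-3]
Right side: [I^-2 L^2 M T^-3]

Both sides have the same dimensions, so the equation is dimensionally consistent.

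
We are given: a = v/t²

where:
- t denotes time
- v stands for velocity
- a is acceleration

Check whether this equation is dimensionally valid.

No

t (time) has dimensions [T].
v (velocity) has dimensions [L T^-1].
a (acceleration) has dimensions [L T^-2].

Left side: [L T^-2]
Right side: [L T^-3]

The two sides have different dimensions, so the equation is NOT dimensionally consistent.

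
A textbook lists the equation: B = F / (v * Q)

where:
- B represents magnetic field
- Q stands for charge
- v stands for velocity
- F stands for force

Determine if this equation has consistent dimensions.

Yes

B (magnetic field) has dimensions [I^-1 M T^-2].
Q (charge) has dimensions [I T].
v (velocity) has dimensions [L T^-1].
F (force) has dimensions [L M T^-2].

Left side: [I^-1 M T^-2]
Right side: [I^-1 M T^-2]

Both sides have the same dimensions, so the equation is dimensionally consistent.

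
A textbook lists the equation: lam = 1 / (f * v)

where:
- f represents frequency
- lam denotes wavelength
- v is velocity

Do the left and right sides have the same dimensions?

No

f (frequency) has dimensions [T^-1].
lam (wavelength) has dimensions [L].
v (velocity) has dimensions [L T^-1].

Left side: [L]
Right side: [L^-1 T^2]

The two sides have different dimensions, so the equation is NOT dimensionally consistent.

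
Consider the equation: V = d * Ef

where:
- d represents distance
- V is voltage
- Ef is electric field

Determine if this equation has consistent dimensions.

Yes

d (distance) has dimensions [L].
V (voltage) has dimensions [I^-1 L^2 M T^-3].
Ef (electric field) has dimensions [I^-1 L M T^-3].

Left side: [I^-1 L^2 M T^-3]
Right side: [I^-1 L^2 M T^-3]

Both sides have the same dimensions, so the equation is dimensionally consistent.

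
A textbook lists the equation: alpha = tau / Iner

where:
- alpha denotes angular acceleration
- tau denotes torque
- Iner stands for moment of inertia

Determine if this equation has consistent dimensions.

Yes

alpha (angular acceleration) has dimensions [T^-2].
tau (torque) has dimensions [L^2 M T^-2].
Iner (moment of inertia) has dimensions [L^2 M].

Left side: [T^-2]
Right side: [T^-2]

Both sides have the same dimensions, so the equation is dimensionally consistent.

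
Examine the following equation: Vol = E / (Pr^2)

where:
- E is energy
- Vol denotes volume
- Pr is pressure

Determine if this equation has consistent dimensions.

No

E (energy) has dimensions [L^2 M T^-2].
Vol (volume) has dimensions [L^3].
Pr (pressure) has dimensions [L^-1 M T^-2].

Left side: [L^3]
Right side: [L^4 M^-1 T^2]

The two sides have different dimensions, so the equation is NOT dimensionally consistent.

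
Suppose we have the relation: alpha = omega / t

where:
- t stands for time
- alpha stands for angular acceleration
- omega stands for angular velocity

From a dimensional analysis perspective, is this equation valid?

Yes

t (time) has dimensions [T].
alpha (angular acceleration) has dimensions [T^-2].
omega (angular velocity) has dimensions [T^-1].

Left side: [T^-2]
Right side: [T^-2]

Both sides have the same dimensions, so the equation is dimensionally consistent.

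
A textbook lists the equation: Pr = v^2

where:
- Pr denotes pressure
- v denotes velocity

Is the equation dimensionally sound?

No

Pr (pressure) has dimensions [L^-1 M T^-2].
v (velocity) has dimensions [L T^-1].

Left side: [L^-1 M T^-2]
Right side: [L^2 T^-2]

The two sides have different dimensions, so the equation is NOT dimensionally consistent.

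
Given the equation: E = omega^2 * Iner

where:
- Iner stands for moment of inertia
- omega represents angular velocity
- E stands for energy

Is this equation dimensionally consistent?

Yes

Iner (moment of inertia) has dimensions [L^2 M].
omega (angular velocity) has dimensions [T^-1].
E (energy) has dimensions [L^2 M T^-2].

Left side: [L^2 M T^-2]
Right side: [L^2 M T^-2]

Both sides have the same dimensions, so the equation is dimensionally consistent.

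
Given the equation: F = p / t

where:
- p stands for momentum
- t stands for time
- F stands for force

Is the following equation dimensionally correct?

Yes

p (momentum) has dimensions [L M T^-1].
t (time) has dimensions [T].
F (force) has dimensions [L M T^-2].

Left side: [L M T^-2]
Right side: [L M T^-2]

Both sides have the same dimensions, so the equation is dimensionally consistent.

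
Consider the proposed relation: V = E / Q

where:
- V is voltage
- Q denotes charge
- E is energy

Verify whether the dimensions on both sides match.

Yes

V (voltage) has dimensions [I^-1 L^2 M T^-3].
Q (charge) has dimensions [I T].
E (energy) has dimensions [L^2 M T^-2].

Left side: [I^-1 L^2 M T^-3]
Right side: [I^-1 L^2 M T^-3]

Both sides have the same dimensions, so the equation is dimensionally consistent.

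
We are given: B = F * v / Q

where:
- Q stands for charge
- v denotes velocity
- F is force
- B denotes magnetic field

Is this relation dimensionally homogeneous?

No

Q (charge) has dimensions [I T].
v (velocity) has dimensions [L T^-1].
F (force) has dimensions [L M T^-2].
B (magnetic field) has dimensions [I^-1 M T^-2].

Left side: [I^-1 M T^-2]
Right side: [I^-1 L^2 M T^-4]

The two sides have different dimensions, so the equation is NOT dimensionally consistent.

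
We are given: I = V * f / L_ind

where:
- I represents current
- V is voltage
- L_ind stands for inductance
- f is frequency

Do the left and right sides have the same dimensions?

No

I (current) has dimensions [I].
V (voltage) has dimensions [I^-1 L^2 M T^-3].
L_ind (inductance) has dimensions [I^-2 L^2 M T^-2].
f (frequency) has dimensions [T^-1].

Left side: [I]
Right side: [I T^-2]

The two sides have different dimensions, so the equation is NOT dimensionally consistent.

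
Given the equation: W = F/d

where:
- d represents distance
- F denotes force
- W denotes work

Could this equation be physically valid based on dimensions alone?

No

d (distance) has dimensions [L].
F (force) has dimensions [L M T^-2].
W (work) has dimensions [L^2 M T^-2].

Left side: [L^2 M T^-2]
Right side: [M T^-2]

The two sides have different dimensions, so the equation is NOT dimensionally consistent.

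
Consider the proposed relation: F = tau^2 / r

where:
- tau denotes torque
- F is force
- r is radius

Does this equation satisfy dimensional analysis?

No

tau (torque) has dimensions [L^2 M T^-2].
F (force) has dimensions [L M T^-2].
r (radius) has dimensions [L].

Left side: [L M T^-2]
Right side: [L^3 M^2 T^-4]

The two sides have different dimensions, so the equation is NOT dimensionally consistent.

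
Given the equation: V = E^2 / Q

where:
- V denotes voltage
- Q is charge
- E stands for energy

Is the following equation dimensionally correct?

No

V (voltage) has dimensions [I^-1 L^2 M T^-3].
Q (charge) has dimensions [I T].
E (energy) has dimensions [L^2 M T^-2].

Left side: [I^-1 L^2 M T^-3]
Right side: [I^-1 L^4 M^2 T^-5]

The two sides have different dimensions, so the equation is NOT dimensionally consistent.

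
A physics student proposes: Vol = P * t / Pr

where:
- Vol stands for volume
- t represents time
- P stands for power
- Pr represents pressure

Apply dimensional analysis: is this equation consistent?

Yes

Vol (volume) has dimensions [L^3].
t (time) has dimensions [T].
P (power) has dimensions [L^2 M T^-3].
Pr (pressure) has dimensions [L^-1 M T^-2].

Left side: [L^3]
Right side: [L^3]

Both sides have the same dimensions, so the equation is dimensionally consistent.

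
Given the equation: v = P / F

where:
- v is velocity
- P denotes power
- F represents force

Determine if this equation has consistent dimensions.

Yes

v (velocity) has dimensions [L T^-1].
P (power) has dimensions [L^2 M T^-3].
F (force) has dimensions [L M T^-2].

Left side: [L T^-1]
Right side: [L T^-1]

Both sides have the same dimensions, so the equation is dimensionally consistent.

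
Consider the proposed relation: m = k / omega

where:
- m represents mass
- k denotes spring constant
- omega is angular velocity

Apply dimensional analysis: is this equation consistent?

No

m (mass) has dimensions [M].
k (spring constant) has dimensions [M T^-2].
omega (angular velocity) has dimensions [T^-1].

Left side: [M]
Right side: [M T^-1]

The two sides have different dimensions, so the equation is NOT dimensionally consistent.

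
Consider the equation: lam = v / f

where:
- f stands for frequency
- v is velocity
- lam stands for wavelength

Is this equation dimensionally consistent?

Yes

f (frequency) has dimensions [T^-1].
v (velocity) has dimensions [L T^-1].
lam (wavelength) has dimensions [L].

Left side: [L]
Right side: [L]

Both sides have the same dimensions, so the equation is dimensionally consistent.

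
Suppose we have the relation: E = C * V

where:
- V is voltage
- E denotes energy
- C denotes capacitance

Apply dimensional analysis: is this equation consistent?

No

V (voltage) has dimensions [I^-1 L^2 M T^-3].
E (energy) has dimensions [L^2 M T^-2].
C (capacitance) has dimensions [I^2 L^-2 M^-1 T^4].

Left side: [L^2 M T^-2]
Right side: [I T]

The two sides have different dimensions, so the equation is NOT dimensionally consistent.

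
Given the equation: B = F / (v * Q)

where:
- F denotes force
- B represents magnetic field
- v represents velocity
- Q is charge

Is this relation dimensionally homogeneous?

Yes

F (force) has dimensions [L M T^-2].
B (magnetic field) has dimensions [I^-1 M T^-2].
v (velocity) has dimensions [L T^-1].
Q (charge) has dimensions [I T].

Left side: [I^-1 M T^-2]
Right side: [I^-1 M T^-2]

Both sides have the same dimensions, so the equation is dimensionally consistent.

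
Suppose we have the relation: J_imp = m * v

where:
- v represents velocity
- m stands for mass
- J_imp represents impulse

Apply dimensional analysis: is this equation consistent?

Yes

v (velocity) has dimensions [L T^-1].
m (mass) has dimensions [M].
J_imp (impulse) has dimensions [L M T^-1].

Left side: [L M T^-1]
Right side: [L M T^-1]

Both sides have the same dimensions, so the equation is dimensionally consistent.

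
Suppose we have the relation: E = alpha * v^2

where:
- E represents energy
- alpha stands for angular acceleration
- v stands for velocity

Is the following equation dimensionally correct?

No

E (energy) has dimensions [L^2 M T^-2].
alpha (angular acceleration) has dimensions [T^-2].
v (velocity) has dimensions [L T^-1].

Left side: [L^2 M T^-2]
Right side: [L^2 T^-4]

The two sides have different dimensions, so the equation is NOT dimensionally consistent.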